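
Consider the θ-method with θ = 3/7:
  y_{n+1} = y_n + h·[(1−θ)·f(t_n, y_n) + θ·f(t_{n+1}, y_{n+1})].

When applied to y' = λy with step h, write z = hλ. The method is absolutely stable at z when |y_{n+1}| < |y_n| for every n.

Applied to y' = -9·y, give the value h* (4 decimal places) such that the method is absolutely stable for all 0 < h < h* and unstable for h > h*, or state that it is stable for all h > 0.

(-14.0000,0); λ=-9 ⇒ h* = (14)/9 = 1.5556.

Test eqn y'=λy, z=hλ:
  y_{n+1} = y_n + z·[4/7·y_n + 3/7·y_{n+1}] ⇒ (1 − 3/7z)y_{n+1} = (1 + 4/7z)y_n
  Hence R(z) = (1 + 4/7z)/(1 − 3/7z).

Solve |R(x)|<1 on ℝ⁻.
x=-0.72: |R|=0.4498
R=−1: 1+4/7x = −1+3/7x ⇒ -1/7x=2 ⇒ x=2/(-1/7)=-14.0000
Confirm numerically:
  x=-9.640: |R|=0.87862 <1
  x=-7.233: |R|=0.76421 <1
  x=-6.653: |R|=0.72748 <1
  x=-5.941: |R|=0.67534 <1
  x=-14.232: |R|=1.00467 >1
  x=-14.207: |R|=1.00417 >1
So |R|<1 on (-14.0000, 0).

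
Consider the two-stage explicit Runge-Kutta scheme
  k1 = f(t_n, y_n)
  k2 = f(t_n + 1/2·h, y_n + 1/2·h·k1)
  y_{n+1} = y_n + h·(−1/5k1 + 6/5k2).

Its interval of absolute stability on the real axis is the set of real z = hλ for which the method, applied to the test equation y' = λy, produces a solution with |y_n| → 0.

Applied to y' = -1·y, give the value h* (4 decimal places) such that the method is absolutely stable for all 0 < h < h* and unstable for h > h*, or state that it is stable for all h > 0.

(-1.6667,0); λ=-1 ⇒ h* = (5/3)/1 = 1.6667.

Test eqn y'=λy, z=hλ:
  k1=λy_n ⇒ h·k1=z·y_n;  k2=λ(1+1/2z)y_n ⇒ h·k2=z(1+1/2z)y_n
  y_{n+1}/y_n = 1 − 1/5z + 6/5z(1+1/2z) = 1 + z + 3/5z²
  Hence R(z) = 1 + z + 3/5z².

Find x<0 with |R(x)|<1.
x=-0.88: |R|=0.5846
R=1: x+3/5x²=0 ⇒ x=−5/3=-1.6667; min R=1−1/(4·3/5)=0.5833>−1
Confirm numerically:
  x=-1.486: |R|=0.83892 <1
  x=-1.334: |R|=0.73373 <1
  x=-0.922: |R|=0.58805 <1
  x=-0.900: |R|=0.58600 <1
  x=-2.144: |R|=1.61404 >1
  x=-2.069: |R|=1.49946 >1
So |R|<1 on (-1.6667, 0).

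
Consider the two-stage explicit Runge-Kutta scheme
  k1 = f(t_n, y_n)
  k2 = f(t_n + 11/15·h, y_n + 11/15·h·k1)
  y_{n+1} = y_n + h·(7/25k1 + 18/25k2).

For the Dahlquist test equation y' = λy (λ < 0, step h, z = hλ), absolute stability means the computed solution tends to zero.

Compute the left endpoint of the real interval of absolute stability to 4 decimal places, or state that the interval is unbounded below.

left endpoint -1.8939.

With y'=λy (z=hλ):
  k1=λy_n ⇒ h·k1=z·y_n;  k2=λ(1+11/15z)y_n ⇒ h·k2=z(1+11/15z)y_n
  y_{n+1}/y_n = 1 + 7/25z + 18/25z(1+11/15z) = 1 + z + 66/125z²
  ⇒ R(z) = 1 + z + 66/125z².

Need |R(x)|<1, x<0.
x=-1.34: |R|=0.6081
R=1: x+66/125x²=0 ⇒ x=−125/66=-1.8939; min R=1−1/(4·66/125)=0.5265>−1
Confirm numerically:
  x=-1.545: |R|=0.71535 <1
  x=-1.234: |R|=0.57002 <1
  x=-1.186: |R|=0.55668 <1
  x=-2.377: |R|=1.60627 >1
  x=-2.050: |R|=1.16892 >1
Stable set (-1.8939, 0).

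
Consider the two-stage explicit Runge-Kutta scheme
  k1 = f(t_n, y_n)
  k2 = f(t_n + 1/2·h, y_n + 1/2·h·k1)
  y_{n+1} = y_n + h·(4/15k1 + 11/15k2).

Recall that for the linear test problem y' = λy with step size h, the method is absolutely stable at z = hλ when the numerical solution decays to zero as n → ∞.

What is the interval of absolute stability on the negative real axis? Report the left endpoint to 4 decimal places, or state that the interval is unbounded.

On y'=λy, z=hλ:
  k1=λy_n ⇒ h·k1=z·y_n;  k2=λ(1+1/2z)y_n ⇒ h·k2=z(1+1/2z)y_n
  y_{n+1}/y_n = 1 + 4/15z + 11/15z(1+1/2z) = 1 + z + 11/30z²
  so R(z) = 1 + z + 11/30z².

Boundary: |R(x)|=1, x<0.
x=-0.71: |R|=0.4748
R=1: x+11/30x²=0 ⇒ x=−30/11=-2.7273; min R=1−1/(4·11/30)=0.3182>−1
Confirm numerically:
  x=-2.455: |R|=0.75491 <1
  x=-1.806: |R|=0.38993 <1
  x=-1.700: |R|=0.35967 <1
  x=-1.095: |R|=0.34464 <1
  x=-3.023: |R|=1.32779 >1
  x=-2.822: |R|=1.09802 >1
Stable set (-2.7273, 0).

z∈(-2.7273,0).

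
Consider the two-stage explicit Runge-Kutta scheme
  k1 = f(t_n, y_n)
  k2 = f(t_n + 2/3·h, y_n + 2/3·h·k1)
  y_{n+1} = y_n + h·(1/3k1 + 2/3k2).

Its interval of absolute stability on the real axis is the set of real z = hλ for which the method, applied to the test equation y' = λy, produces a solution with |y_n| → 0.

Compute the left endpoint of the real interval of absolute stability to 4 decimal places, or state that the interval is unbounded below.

Set f=λy, z=hλ:
  k1=λy_n ⇒ h·k1=z·y_n;  k2=λ(1+2/3z)y_n ⇒ h·k2=z(1+2/3z)y_n
  y_{n+1}/y_n = 1 + 1/3z + 2/3z(1+2/3z) = 1 + z + 4/9z²
  so R(z) = 1 + z + 4/9z².

Solve |R(x)|<1 on ℝ⁻.
x=-1.48: |R|=0.4935
R=1: x+4/9x²=0 ⇒ x=−9/4=-2.2500; min R=1−1/(4·4/9)=0.4375>−1
Confirm numerically:
  x=-1.697: |R|=0.58292 <1
  x=-1.361: |R|=0.46225 <1
  x=-1.168: |R|=0.43832 <1
  x=-0.995: |R|=0.44501 <1
  x=-2.323: |R|=1.07537 >1
  x=-2.320: |R|=1.07218 >1
So |R|<1 on (-2.2500, 0).

z* = -2.2500.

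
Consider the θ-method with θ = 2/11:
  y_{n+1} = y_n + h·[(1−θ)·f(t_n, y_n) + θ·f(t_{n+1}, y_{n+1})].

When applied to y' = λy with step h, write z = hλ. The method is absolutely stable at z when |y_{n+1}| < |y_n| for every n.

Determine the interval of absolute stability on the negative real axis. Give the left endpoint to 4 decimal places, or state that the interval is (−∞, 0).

Set f=λy, z=hλ:
  y_{n+1} = y_n + z·[9/11·y_n + 2/11·y_{n+1}] ⇒ (1 − 2/11z)y_{n+1} = (1 + 9/11z)y_n
  Hence R(z) = (1 + 9/11z)/(1 − 2/11z).

Boundary: |R(x)|=1, x<0.
x=-0.98: |R|=0.1682
R=−1: 1+9/11x = −1+2/11x ⇒ -7/11x=2 ⇒ x=2/(-7/11)=-3.1429
Confirm numerically:
  x=-2.962: |R|=0.92519 <1
  x=-2.793: |R|=0.85235 <1
  x=-2.668: |R|=0.79652 <1
  x=-3.458: |R|=1.12313 >1
  x=-3.296: |R|=1.06094 >1
Interval (-3.1429, 0).

z∈(-3.1429,0).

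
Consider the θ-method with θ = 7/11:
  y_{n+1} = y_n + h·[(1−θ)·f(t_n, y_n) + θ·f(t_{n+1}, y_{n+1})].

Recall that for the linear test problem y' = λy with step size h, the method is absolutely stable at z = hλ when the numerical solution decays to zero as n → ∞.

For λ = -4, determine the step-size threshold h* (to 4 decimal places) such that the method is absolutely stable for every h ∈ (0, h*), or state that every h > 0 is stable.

On y'=λy, z=hλ:
  y_{n+1} = y_n + z·[4/11·y_n + 7/11·y_{n+1}] ⇒ (1 − 7/11z)y_{n+1} = (1 + 4/11z)y_n
  Hence R(z) = (1 + 4/11z)/(1 − 7/11z).

Find x<0 with |R(x)|<1.
x=-0.91: |R|=0.4237
x=-2: |R|=0.1200
x=-10: |R|=0.3580
x=-100: |R|=0.5471
θ=7/11≥1/2 ⇒ |1+4/11x|<|1−7/11x| ∀x<0 ⇒ interval (−∞,0).

unbounded; (−∞, 0). Any h>0 works for λ=-4.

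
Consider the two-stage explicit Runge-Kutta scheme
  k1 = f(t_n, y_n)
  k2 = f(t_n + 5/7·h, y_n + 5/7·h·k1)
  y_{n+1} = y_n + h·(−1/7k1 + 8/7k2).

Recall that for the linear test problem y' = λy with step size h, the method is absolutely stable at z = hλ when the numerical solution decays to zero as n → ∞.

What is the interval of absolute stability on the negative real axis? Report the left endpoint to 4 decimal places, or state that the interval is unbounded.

Set f=λy, z=hλ:
  k1=λy_n ⇒ h·k1=z·y_n;  k2=λ(1+5/7z)y_n ⇒ h·k2=z(1+5/7z)y_n
  y_{n+1}/y_n = 1 − 1/7z + 8/7z(1+5/7z) = 1 + z + 40/49z²
  ⇒ R(z) = 1 + z + 40/49z².

Find x<0 with |R(x)|<1.
x=-0.9: |R|=0.7612
R=1: x+40/49x²=0 ⇒ x=−49/40=-1.2250; min R=1−1/(4·40/49)=0.6937>−1
Confirm numerically:
  x=-1.162: |R|=0.94024 <1
  x=-0.970: |R|=0.79808 <1
  x=-0.700: |R|=0.70000 <1
  x=-1.645: |R|=1.56400 >1
  x=-1.559: |R|=1.42507 >1
  x=-1.396: |R|=1.19487 >1
So |R|<1 on (-1.2250, 0).

(-1.2250, 0).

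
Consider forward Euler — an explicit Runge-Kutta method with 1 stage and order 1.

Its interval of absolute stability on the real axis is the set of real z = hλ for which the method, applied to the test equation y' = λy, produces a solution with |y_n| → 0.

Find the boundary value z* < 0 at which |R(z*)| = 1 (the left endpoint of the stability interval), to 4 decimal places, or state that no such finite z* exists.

z* = -2.0000.

On y'=λy, z=hλ:
  order 1, 1-stage ⇒ R(z)=1+z
  (e.g. R(-1.06)=-0.06000, |R|=0.06000)

Boundary: |R(x)|=1, x<0.
x=-1.06: |R|=0.0600
|R(-2.25)|=1.2500 |R(-1.09)|=0.0900 |R(-1.02)|=0.0200
Bisect:
  x_lo=-2.3849 |R|=1.3849  x_hi=-0.3299 |R|=0.6701
  mid=-1.35739 |R|=0.35739 →hi
  mid=-1.87116 |R|=0.87116 →hi
  mid=-2.12804 |R|=1.12804 →lo
  mid=-1.99960 |R|=0.99960 →hi
  mid=-2.06382 |R|=1.06382 →lo
  mid=-2.03171 |R|=1.03171 →lo
  mid=-2.01565 |R|=1.01565 →lo
  mid=-2.00763 |R|=1.00763 →lo
  ...
  [-2.00010,-1.99997] ⇒ x*=-2.0000
Stable set (-2.0000, 0).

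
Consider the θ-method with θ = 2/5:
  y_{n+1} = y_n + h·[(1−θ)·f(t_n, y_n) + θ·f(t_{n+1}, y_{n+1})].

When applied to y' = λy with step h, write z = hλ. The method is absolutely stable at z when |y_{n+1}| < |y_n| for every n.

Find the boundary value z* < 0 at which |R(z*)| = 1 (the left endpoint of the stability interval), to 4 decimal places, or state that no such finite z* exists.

On y'=λy, z=hλ:
  y_{n+1} = y_n + z·[3/5·y_n + 2/5·y_{n+1}] ⇒ (1 − 2/5z)y_{n+1} = (1 + 3/5z)y_n
  so R(z) = (1 + 3/5z)/(1 − 2/5z).

Find x<0 with |R(x)|<1.
x=-0.57: |R|=0.5358
R=−1: 1+3/5x = −1+2/5x ⇒ -1/5x=2 ⇒ x=2/(-1/5)=-10.0000
Confirm numerically:
  x=-7.766: |R|=0.89119 <1
  x=-6.312: |R|=0.79074 <1
  x=-6.095: |R|=0.77283 <1
  x=-5.240: |R|=0.69251 <1
  x=-10.353: |R|=1.01373 >1
  x=-10.064: |R|=1.00255 >1
So |R|<1 on (-10.0000, 0).

left endpoint -10.0000.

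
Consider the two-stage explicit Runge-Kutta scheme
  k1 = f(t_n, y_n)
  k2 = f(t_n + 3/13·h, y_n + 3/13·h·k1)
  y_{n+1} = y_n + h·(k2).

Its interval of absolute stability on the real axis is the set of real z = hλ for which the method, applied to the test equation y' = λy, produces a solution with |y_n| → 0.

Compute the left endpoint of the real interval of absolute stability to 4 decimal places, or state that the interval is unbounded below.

left endpoint -4.3333.

Set f=λy, z=hλ:
  k1=λy_n ⇒ h·k1=z·y_n;  k2=λ(1+3/13z)y_n ⇒ h·k2=z(1+3/13z)y_n
  y_{n+1}/y_n = 1 + z(1+3/13z) = 1 + z + 3/13z²
  ⇒ R(z) = 1 + z + 3/13z².

Find x<0 with |R(x)|<1.
x=-1.15: |R|=0.1552
R=1: x+3/13x²=0 ⇒ x=−13/3=-4.3333; min R=1−1/(4·3/13)=-0.0833>−1
Confirm numerically:
  x=-2.256: |R|=0.08149 <1
  x=-2.219: |R|=0.08270 <1
  x=-2.103: |R|=0.08240 <1
  x=-4.677: |R|=1.37092 >1
  x=-4.676: |R|=1.36976 >1
  x=-4.659: |R|=1.35014 >1
Stable set (-4.3333, 0).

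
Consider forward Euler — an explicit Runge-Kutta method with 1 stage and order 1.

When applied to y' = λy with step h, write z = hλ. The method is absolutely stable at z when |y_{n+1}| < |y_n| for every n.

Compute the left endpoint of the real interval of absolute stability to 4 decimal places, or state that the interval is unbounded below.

With y'=λy (z=hλ):
  order 1, 1-stage ⇒ R(z)=1+z
  (e.g. R(-0.63)=0.37000, |R|=0.37000)

Solve |R(x)|<1 on ℝ⁻.
x=-0.63: |R|=0.3700
|R(-2.29)|=1.2900 |R(-2.04)|=1.0400 |R(-0.61)|=0.3900
Bisect:
  x_lo=-2.8656 |R|=1.8656  x_hi=-0.2994 |R|=0.7006
  mid=-1.58253 |R|=0.58253 →hi
  mid=-2.22408 |R|=1.22408 →lo
  mid=-1.90330 |R|=0.90330 →hi
  mid=-2.06369 |R|=1.06369 →lo
  mid=-1.98349 |R|=0.98349 →hi
  mid=-2.02359 |R|=1.02359 →lo
  mid=-2.00354 |R|=1.00354 →lo
  mid=-1.99352 |R|=0.99352 →hi
  mid=-1.99853 |R|=0.99853 →hi
  ...
  [-2.00010,-1.99994] ⇒ x*=-2.0000
Interval (-2.0000, 0).

z* = -2.0000.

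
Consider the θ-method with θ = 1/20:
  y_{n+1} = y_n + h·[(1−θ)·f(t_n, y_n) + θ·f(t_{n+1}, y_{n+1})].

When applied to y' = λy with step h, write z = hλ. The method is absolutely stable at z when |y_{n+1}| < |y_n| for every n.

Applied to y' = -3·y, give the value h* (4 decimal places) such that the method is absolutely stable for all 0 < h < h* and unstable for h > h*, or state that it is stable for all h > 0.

(-2.2222,0); λ=-3 ⇒ h* = (20/9)/3 = 0.7407.

Test eqn y'=λy, z=hλ:
  y_{n+1} = y_n + z·[19/20·y_n + 1/20·y_{n+1}] ⇒ (1 − 1/20z)y_{n+1} = (1 + 19/20z)y_n
  so R(z) = (1 + 19/20z)/(1 − 1/20z).

Boundary: |R(x)|=1, x<0.
x=-0.79: |R|=0.2400
R=−1: 1+19/20x = −1+1/20x ⇒ -9/10x=2 ⇒ x=2/(-9/10)=-2.2222
Confirm numerically:
  x=-1.902: |R|=0.73683 <1
  x=-1.869: |R|=0.70927 <1
  x=-1.762: |R|=0.61934 <1
  x=-1.397: |R|=0.30579 <1
  x=-2.684: |R|=1.36643 >1
  x=-2.419: |R|=1.15799 >1
  x=-2.397: |R|=1.14047 >1
Stable set (-2.2222, 0).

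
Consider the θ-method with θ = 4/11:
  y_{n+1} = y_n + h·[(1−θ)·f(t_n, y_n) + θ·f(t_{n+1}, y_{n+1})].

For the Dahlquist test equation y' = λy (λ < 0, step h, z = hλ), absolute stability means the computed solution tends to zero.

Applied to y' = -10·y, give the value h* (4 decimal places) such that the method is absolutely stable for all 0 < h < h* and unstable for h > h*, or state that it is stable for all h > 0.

(-7.3333,0); λ=-10 ⇒ h* = (22/3)/10 = 0.7333.

Set f=λy, z=hλ:
  y_{n+1} = y_n + z·[7/11·y_n + 4/11·y_{n+1}] ⇒ (1 − 4/11z)y_{n+1} = (1 + 7/11z)y_n
  R(z) = (1 + 7/11z)/(1 − 4/11z).

Solve |R(x)|<1 on ℝ⁻.
x=-0.59: |R|=0.5142
R=−1: 1+7/11x = −1+4/11x ⇒ -3/11x=2 ⇒ x=2/(-3/11)=-7.3333
Confirm numerically:
  x=-6.336: |R|=0.91768 <1
  x=-4.403: |R|=0.69275 <1
  x=-3.682: |R|=0.57424 <1
  x=-7.882: |R|=1.03870 >1
  x=-7.861: |R|=1.03730 >1
Stable set (-7.3333, 0).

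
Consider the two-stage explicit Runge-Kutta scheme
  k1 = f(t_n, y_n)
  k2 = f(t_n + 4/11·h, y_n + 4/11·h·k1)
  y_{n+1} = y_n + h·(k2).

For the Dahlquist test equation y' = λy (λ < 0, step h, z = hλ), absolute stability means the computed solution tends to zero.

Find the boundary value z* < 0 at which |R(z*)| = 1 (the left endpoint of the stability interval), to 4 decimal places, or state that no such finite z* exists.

Set f=λy, z=hλ:
  k1=λy_n ⇒ h·k1=z·y_n;  k2=λ(1+4/11z)y_n ⇒ h·k2=z(1+4/11z)y_n
  y_{n+1}/y_n = 1 + z(1+4/11z) = 1 + z + 4/11z²
  Hence R(z) = 1 + z + 4/11z².

Need |R(x)|<1, x<0.
x=-0.6: |R|=0.5309
R=1: x+4/11x²=0 ⇒ x=−11/4=-2.7500; min R=1−1/(4·4/11)=0.3125>−1
Confirm numerically:
  x=-1.629: |R|=0.33596 <1
  x=-1.484: |R|=0.31682 <1
  x=-1.303: |R|=0.31439 <1
  x=-1.233: |R|=0.31983 <1
  x=-3.252: |R|=1.59364 >1
  x=-2.897: |R|=1.15486 >1
  x=-2.889: |R|=1.14603 >1
Interval (-2.7500, 0).

z* = -2.7500.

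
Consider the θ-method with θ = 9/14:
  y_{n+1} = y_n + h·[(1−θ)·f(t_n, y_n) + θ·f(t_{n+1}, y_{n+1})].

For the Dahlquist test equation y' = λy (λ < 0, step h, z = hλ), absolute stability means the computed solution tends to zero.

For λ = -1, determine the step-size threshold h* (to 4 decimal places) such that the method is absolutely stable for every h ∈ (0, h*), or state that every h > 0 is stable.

interval (−∞, 0). Any h>0 works for λ=-1.

Test eqn y'=λy, z=hλ:
  y_{n+1} = y_n + z·[5/14·y_n + 9/14·y_{n+1}] ⇒ (1 − 9/14z)y_{n+1} = (1 + 5/14z)y_n
  Hence R(z) = (1 + 5/14z)/(1 − 9/14z).

Need |R(x)|<1, x<0.
x=-0.97: |R|=0.4026
x=-2: |R|=0.1250
x=-10: |R|=0.3462
x=-100: |R|=0.5317
θ=9/14≥1/2 ⇒ |1+5/14x|<|1−9/14x| ∀x<0 ⇒ stable on all of ℝ⁻.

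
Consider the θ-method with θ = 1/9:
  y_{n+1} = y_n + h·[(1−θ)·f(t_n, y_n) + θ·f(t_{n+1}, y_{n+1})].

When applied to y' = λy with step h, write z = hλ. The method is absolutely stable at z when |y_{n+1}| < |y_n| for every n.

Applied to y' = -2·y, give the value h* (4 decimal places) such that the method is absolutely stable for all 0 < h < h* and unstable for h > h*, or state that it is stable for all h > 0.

On y'=λy, z=hλ:
  y_{n+1} = y_n + z·[8/9·y_n + 1/9·y_{n+1}] ⇒ (1 − 1/9z)y_{n+1} = (1 + 8/9z)y_n
  ⇒ R(z) = (1 + 8/9z)/(1 − 1/9z).

Find x<0 with |R(x)|<1.
x=-1.09: |R|=0.0278
R=−1: 1+8/9x = −1+1/9x ⇒ -7/9x=2 ⇒ x=2/(-7/9)=-2.5714
Confirm numerically:
  x=-2.490: |R|=0.95039 <1
  x=-1.882: |R|=0.55652 <1
  x=-1.686: |R|=0.41999 <1
  x=-1.612: |R|=0.36713 <1
  x=-2.955: |R|=1.22459 >1
  x=-2.869: |R|=1.17550 >1
  x=-2.645: |R|=1.04422 >1
So |R|<1 on (-2.5714, 0).

(-2.5714,0); λ=-2 ⇒ h* = (18/7)/2 = 1.2857.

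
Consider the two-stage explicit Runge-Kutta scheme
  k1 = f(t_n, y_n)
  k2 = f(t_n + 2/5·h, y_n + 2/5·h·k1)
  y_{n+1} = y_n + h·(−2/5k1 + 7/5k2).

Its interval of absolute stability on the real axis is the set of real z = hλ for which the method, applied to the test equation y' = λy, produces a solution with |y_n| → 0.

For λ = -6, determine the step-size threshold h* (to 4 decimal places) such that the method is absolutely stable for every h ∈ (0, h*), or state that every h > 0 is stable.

(-1.7857,0); λ=-6 ⇒ h* = (25/14)/6 = 0.2976.

With y'=λy (z=hλ):
  k1=λy_n ⇒ h·k1=z·y_n;  k2=λ(1+2/5z)y_n ⇒ h·k2=z(1+2/5z)y_n
  y_{n+1}/y_n = 1 − 2/5z + 7/5z(1+2/5z) = 1 + z + 14/25z²
  so R(z) = 1 + z + 14/25z².

Need |R(x)|<1, x<0.
x=-1.41: |R|=0.7033
R=1: x+14/25x²=0 ⇒ x=−25/14=-1.7857; min R=1−1/(4·14/25)=0.5536>−1
Confirm numerically:
  x=-1.576: |R|=0.81491 <1
  x=-0.881: |R|=0.55365 <1
  x=-0.797: |R|=0.55872 <1
  x=-0.717: |R|=0.57089 <1
  x=-2.371: |R|=1.77712 >1
  x=-2.215: |R|=1.53249 >1
  x=-2.168: |R|=1.46413 >1
Interval (-1.7857, 0).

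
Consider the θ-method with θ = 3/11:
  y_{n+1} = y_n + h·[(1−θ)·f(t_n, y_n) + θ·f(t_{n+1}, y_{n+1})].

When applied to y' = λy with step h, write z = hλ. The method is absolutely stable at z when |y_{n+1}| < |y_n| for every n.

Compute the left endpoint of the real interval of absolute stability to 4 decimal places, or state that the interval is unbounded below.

With y'=λy (z=hλ):
  y_{n+1} = y_n + z·[8/11·y_n + 3/11·y_{n+1}] ⇒ (1 − 3/11z)y_{n+1} = (1 + 8/11z)y_n
  so R(z) = (1 + 8/11z)/(1 − 3/11z).

Boundary: |R(x)|=1, x<0.
x=-1.6: |R|=0.1139
R=−1: 1+8/11x = −1+3/11x ⇒ -5/11x=2 ⇒ x=2/(-5/11)=-4.4000
Confirm numerically:
  x=-3.613: |R|=0.81982 <1
  x=-3.400: |R|=0.76415 <1
  x=-2.350: |R|=0.43213 <1
  x=-4.904: |R|=1.09801 >1
  x=-4.582: |R|=1.03677 >1
So |R|<1 on (-4.4000, 0).

z* = -4.4000.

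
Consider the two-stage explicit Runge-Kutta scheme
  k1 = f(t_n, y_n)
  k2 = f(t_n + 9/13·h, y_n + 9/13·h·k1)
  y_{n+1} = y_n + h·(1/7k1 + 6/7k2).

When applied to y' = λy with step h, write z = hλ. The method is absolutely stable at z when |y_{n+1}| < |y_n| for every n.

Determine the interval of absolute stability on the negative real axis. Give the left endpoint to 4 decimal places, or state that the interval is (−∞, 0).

z∈(-1.6852,0).

With y'=λy (z=hλ):
  k1=λy_n ⇒ h·k1=z·y_n;  k2=λ(1+9/13z)y_n ⇒ h·k2=z(1+9/13z)y_n
  y_{n+1}/y_n = 1 + 1/7z + 6/7z(1+9/13z) = 1 + z + 54/91z²
  R(z) = 1 + z + 54/91z².

Boundary: |R(x)|=1, x<0.
x=-1.26: |R|=0.6821
R=1: x+54/91x²=0 ⇒ x=−91/54=-1.6852; min R=1−1/(4·54/91)=0.5787>−1
Confirm numerically:
  x=-1.597: |R|=0.91643 <1
  x=-1.427: |R|=0.78137 <1
  x=-1.237: |R|=0.67101 <1
  x=-0.699: |R|=0.59094 <1
  x=-2.023: |R|=1.40553 >1
  x=-1.983: |R|=1.35045 >1
So |R|<1 on (-1.6852, 0).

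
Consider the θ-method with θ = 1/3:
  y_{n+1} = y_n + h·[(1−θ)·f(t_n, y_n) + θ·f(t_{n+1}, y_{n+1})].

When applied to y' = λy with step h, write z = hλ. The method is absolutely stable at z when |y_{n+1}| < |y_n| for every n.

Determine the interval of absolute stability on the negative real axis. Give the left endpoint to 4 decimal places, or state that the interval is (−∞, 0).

z∈(-6.0000,0).

With y'=λy (z=hλ):
  y_{n+1} = y_n + z·[2/3·y_n + 1/3·y_{n+1}] ⇒ (1 − 1/3z)y_{n+1} = (1 + 2/3z)y_n
  ⇒ R(z) = (1 + 2/3z)/(1 − 1/3z).

Find x<0 with |R(x)|<1.
x=-0.55: |R|=0.5352
R=−1: 1+2/3x = −1+1/3x ⇒ -1/3x=2 ⇒ x=2/(-1/3)=-6.0000
Confirm numerically:
  x=-5.590: |R|=0.95227 <1
  x=-4.653: |R|=0.82399 <1
  x=-3.968: |R|=0.70838 <1
  x=-6.493: |R|=1.05193 >1
  x=-6.125: |R|=1.01370 >1
Interval (-6.0000, 0).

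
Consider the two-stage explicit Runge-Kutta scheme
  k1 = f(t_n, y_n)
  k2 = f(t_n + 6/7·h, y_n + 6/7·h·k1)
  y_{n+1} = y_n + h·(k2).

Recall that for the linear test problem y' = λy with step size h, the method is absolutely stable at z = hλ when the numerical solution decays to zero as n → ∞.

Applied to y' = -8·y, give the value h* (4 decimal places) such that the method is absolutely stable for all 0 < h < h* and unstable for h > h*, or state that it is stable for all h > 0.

With y'=λy (z=hλ):
  k1=λy_n ⇒ h·k1=z·y_n;  k2=λ(1+6/7z)y_n ⇒ h·k2=z(1+6/7z)y_n
  y_{n+1}/y_n = 1 + z(1+6/7z) = 1 + z + 6/7z²
  R(z) = 1 + z + 6/7z².

Find x<0 with |R(x)|<1.
x=-0.39: |R|=0.7404
R=1: x+6/7x²=0 ⇒ x=−7/6=-1.1667; min R=1−1/(4·6/7)=0.7083>−1
Confirm numerically:
  x=-0.873: |R|=0.78025 <1
  x=-0.644: |R|=0.71149 <1
  x=-0.573: |R|=0.70842 <1
  x=-1.706: |R|=1.78866 >1
  x=-1.506: |R|=1.43803 >1
  x=-1.477: |R|=1.39288 >1
Stable set (-1.1667, 0).

(-1.1667,0); λ=-8 ⇒ h* = (7/6)/8 = 0.1458.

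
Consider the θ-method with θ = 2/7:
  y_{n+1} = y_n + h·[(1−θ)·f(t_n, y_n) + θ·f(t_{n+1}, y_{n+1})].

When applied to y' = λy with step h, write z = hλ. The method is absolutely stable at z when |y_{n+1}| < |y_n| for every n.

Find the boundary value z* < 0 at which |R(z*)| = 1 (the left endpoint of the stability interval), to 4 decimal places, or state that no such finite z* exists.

With y'=λy (z=hλ):
  y_{n+1} = y_n + z·[5/7·y_n + 2/7·y_{n+1}] ⇒ (1 − 2/7z)y_{n+1} = (1 + 5/7z)y_n
  so R(z) = (1 + 5/7z)/(1 − 2/7z).

Find x<0 with |R(x)|<1.
x=-1.57: |R|=0.0838
R=−1: 1+5/7x = −1+2/7x ⇒ -3/7x=2 ⇒ x=2/(-3/7)=-4.6667
Confirm numerically:
  x=-4.559: |R|=0.97996 <1
  x=-4.177: |R|=0.90432 <1
  x=-3.338: |R|=0.70854 <1
  x=-2.416: |R|=0.42934 <1
  x=-5.169: |R|=1.08692 >1
  x=-4.822: |R|=1.02800 >1
Interval (-4.6667, 0).

left endpoint -4.6667.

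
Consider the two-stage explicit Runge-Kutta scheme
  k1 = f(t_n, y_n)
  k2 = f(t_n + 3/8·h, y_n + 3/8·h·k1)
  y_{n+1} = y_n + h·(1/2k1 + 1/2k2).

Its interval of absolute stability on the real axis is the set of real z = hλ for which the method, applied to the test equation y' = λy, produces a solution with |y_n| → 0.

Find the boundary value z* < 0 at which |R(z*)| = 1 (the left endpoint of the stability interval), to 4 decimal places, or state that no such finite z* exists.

On y'=λy, z=hλ:
  k1=λy_n ⇒ h·k1=z·y_n;  k2=λ(1+3/8z)y_n ⇒ h·k2=z(1+3/8z)y_n
  y_{n+1}/y_n = 1 + 1/2z + 1/2z(1+3/8z) = 1 + z + 3/16z²
  so R(z) = 1 + z + 3/16z².

Find x<0 with |R(x)|<1.
x=-0.81: |R|=0.3130
R=1: x+3/16x²=0 ⇒ x=−16/3=-5.3333; min R=1−1/(4·3/16)=-0.3333>−1
Confirm numerically:
  x=-4.432: |R|=0.25099 <1
  x=-4.016: |R|=0.00805 <1
  x=-3.296: |R|=0.25907 <1
  x=-5.598: |R|=1.27780 >1
  x=-5.554: |R|=1.22980 >1
  x=-5.445: |R|=1.11400 >1
Interval (-5.3333, 0).

z* = -5.3333.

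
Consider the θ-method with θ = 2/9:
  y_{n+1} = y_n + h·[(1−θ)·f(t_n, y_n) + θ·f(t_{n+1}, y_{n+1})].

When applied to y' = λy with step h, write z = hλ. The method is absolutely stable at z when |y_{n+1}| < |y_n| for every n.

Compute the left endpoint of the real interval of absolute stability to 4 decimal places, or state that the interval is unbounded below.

With y'=λy (z=hλ):
  y_{n+1} = y_n + z·[7/9·y_n + 2/9·y_{n+1}] ⇒ (1 − 2/9z)y_{n+1} = (1 + 7/9z)y_n
  Hence R(z) = (1 + 7/9z)/(1 − 2/9z).

Need |R(x)|<1, x<0.
x=-0.41: |R|=0.6242
R=−1: 1+7/9x = −1+2/9x ⇒ -5/9x=2 ⇒ x=2/(-5/9)=-3.6000
Confirm numerically:
  x=-3.114: |R|=0.84043 <1
  x=-2.482: |R|=0.59968 <1
  x=-1.631: |R|=0.19711 <1
  x=-4.106: |R|=1.14699 >1
  x=-3.751: |R|=1.04575 >1
  x=-3.709: |R|=1.03320 >1
So |R|<1 on (-3.6000, 0).

left endpoint -3.6000.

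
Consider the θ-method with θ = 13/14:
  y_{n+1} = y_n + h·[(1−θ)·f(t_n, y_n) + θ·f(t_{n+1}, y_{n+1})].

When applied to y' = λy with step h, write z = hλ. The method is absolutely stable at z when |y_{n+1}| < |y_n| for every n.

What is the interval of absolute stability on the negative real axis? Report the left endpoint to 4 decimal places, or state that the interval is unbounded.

With y'=λy (z=hλ):
  y_{n+1} = y_n + z·[1/14·y_n + 13/14·y_{n+1}] ⇒ (1 − 13/14z)y_{n+1} = (1 + 1/14z)y_n
  R(z) = (1 + 1/14z)/(1 − 13/14z).

Need |R(x)|<1, x<0.
x=-0.44: |R|=0.6876
x=-2: |R|=0.3000
x=-10: |R|=0.0278
x=-100: |R|=0.0654
θ=13/14≥1/2 ⇒ |1+1/14x|<|1−13/14x| ∀x<0 ⇒ interval (−∞,0).

interval (−∞, 0).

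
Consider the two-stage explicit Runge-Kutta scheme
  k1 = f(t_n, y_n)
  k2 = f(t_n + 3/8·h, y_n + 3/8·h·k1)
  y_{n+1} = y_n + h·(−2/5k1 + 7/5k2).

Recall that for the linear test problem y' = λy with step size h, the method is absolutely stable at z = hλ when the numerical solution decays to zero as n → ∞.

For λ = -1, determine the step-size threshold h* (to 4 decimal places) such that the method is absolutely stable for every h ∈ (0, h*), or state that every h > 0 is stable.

(-1.9048,0); λ=-1 ⇒ h* = (40/21)/1 = 1.9048.

On y'=λy, z=hλ:
  k1=λy_n ⇒ h·k1=z·y_n;  k2=λ(1+3/8z)y_n ⇒ h·k2=z(1+3/8z)y_n
  y_{n+1}/y_n = 1 − 2/5z + 7/5z(1+3/8z) = 1 + z + 21/40z²
  ⇒ R(z) = 1 + z + 21/40z².

Need |R(x)|<1, x<0.
x=-1.46: |R|=0.6591
R=1: x+21/40x²=0 ⇒ x=−40/21=-1.9048; min R=1−1/(4·21/40)=0.5238>−1
Confirm numerically:
  x=-1.707: |R|=0.82277 <1
  x=-1.466: |R|=0.66231 <1
  x=-0.996: |R|=0.52481 <1
  x=-0.898: |R|=0.52536 <1
  x=-2.475: |R|=1.74095 >1
  x=-2.293: |R|=1.46737 >1
  x=-1.994: |R|=1.09342 >1
Stable set (-1.9048, 0).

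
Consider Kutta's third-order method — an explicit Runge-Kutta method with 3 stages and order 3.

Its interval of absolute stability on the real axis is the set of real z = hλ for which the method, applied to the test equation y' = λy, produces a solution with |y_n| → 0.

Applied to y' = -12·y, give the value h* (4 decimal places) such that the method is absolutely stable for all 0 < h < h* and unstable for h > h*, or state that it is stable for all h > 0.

(-2.5127,0); λ=-12 ⇒ h* = 0.2094.

On y'=λy, z=hλ:
  order 3, 3-stage ⇒ R(z)=1+z+z^2/2+z^3/6
  (e.g. R(-0.82)=0.42431, |R|=0.42431)

Need |R(x)|<1, x<0.
x=-0.82: |R|=0.4243
|R(-2.06)|=0.3952 |R(-1.19)|=0.2372 |R(-0.64)|=0.5211
Bisect:
  x_lo=-2.9492 |R|=1.8755  x_hi=-0.1613 |R|=0.8510
  mid=-1.55526 |R|=0.02717 →hi
  mid=-2.25222 |R|=0.62004 →hi
  mid=-2.60070 |R|=1.15059 →lo
  mid=-2.42646 |R|=0.86366 →hi
  mid=-2.51358 |R|=1.00138 →lo
  mid=-2.47002 |R|=0.93112 →hi
  mid=-2.49180 |R|=0.96590 →hi
  mid=-2.50269 |R|=0.98355 →hi
  mid=-2.50814 |R|=0.99244 →hi
  ...
  [-2.51290,-2.51273] ⇒ x*=-2.5127
Stable set (-2.5127, 0).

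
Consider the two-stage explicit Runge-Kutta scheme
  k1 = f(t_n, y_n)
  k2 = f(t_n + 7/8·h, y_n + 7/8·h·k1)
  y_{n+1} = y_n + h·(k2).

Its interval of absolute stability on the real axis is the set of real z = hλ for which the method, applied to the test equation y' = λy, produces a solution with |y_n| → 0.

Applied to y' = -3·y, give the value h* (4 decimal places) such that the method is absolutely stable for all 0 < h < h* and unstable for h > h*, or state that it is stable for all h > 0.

(-1.1429,0); λ=-3 ⇒ h* = (8/7)/3 = 0.3810.

Test eqn y'=λy, z=hλ:
  k1=λy_n ⇒ h·k1=z·y_n;  k2=λ(1+7/8z)y_n ⇒ h·k2=z(1+7/8z)y_n
  y_{n+1}/y_n = 1 + z(1+7/8z) = 1 + z + 7/8z²
  so R(z) = 1 + z + 7/8z².

Need |R(x)|<1, x<0.
x=-1.29: |R|=1.1661
R=1: x+7/8x²=0 ⇒ x=−8/7=-1.1429; min R=1−1/(4·7/8)=0.7143>−1
Confirm numerically:
  x=-1.056: |R|=0.91974 <1
  x=-0.803: |R|=0.76121 <1
  x=-0.734: |R|=0.73741 <1
  x=-1.437: |R|=1.36985 >1
  x=-1.426: |R|=1.35329 >1
Stable set (-1.1429, 0).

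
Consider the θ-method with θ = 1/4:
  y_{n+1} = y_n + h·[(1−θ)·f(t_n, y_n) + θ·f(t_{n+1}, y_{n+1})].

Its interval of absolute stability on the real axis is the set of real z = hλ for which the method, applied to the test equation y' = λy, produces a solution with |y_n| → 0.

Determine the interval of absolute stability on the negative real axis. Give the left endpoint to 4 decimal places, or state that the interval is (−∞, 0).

z∈(-4.0000,0).

On y'=λy, z=hλ:
  y_{n+1} = y_n + z·[3/4·y_n + 1/4·y_{n+1}] ⇒ (1 − 1/4z)y_{n+1} = (1 + 3/4z)y_n
  ⇒ R(z) = (1 + 3/4z)/(1 − 1/4z).

Solve |R(x)|<1 on ℝ⁻.
x=-1.56: |R|=0.1223
R=−1: 1+3/4x = −1+1/4x ⇒ -1/2x=2 ⇒ x=2/(-1/2)=-4.0000
Confirm numerically:
  x=-3.454: |R|=0.85350 <1
  x=-2.338: |R|=0.47554 <1
  x=-1.954: |R|=0.31273 <1
  x=-1.678: |R|=0.18211 <1
  x=-4.362: |R|=1.08658 >1
  x=-4.159: |R|=1.03898 >1
Interval (-4.0000, 0).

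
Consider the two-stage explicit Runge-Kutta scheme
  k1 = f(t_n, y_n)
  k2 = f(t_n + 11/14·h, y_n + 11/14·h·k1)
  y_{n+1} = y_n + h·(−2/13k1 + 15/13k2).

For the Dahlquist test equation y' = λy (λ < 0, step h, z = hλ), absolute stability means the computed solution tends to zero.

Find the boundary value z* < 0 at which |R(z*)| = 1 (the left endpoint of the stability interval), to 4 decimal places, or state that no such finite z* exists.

With y'=λy (z=hλ):
  k1=λy_n ⇒ h·k1=z·y_n;  k2=λ(1+11/14z)y_n ⇒ h·k2=z(1+11/14z)y_n
  y_{n+1}/y_n = 1 − 2/13z + 15/13z(1+11/14z) = 1 + z + 165/182z²
  Hence R(z) = 1 + z + 165/182z².

Need |R(x)|<1, x<0.
x=-1.53: |R|=1.5922
R=1: x+165/182x²=0 ⇒ x=−182/165=-1.1030; min R=1−1/(4·165/182)=0.7242>−1
Confirm numerically:
  x=-0.762: |R|=0.76441 <1
  x=-0.704: |R|=0.74532 <1
  x=-0.578: |R|=0.72488 <1
  x=-0.541: |R|=0.72434 <1
  x=-1.669: |R|=1.85637 >1
  x=-1.639: |R|=1.79640 >1
So |R|<1 on (-1.1030, 0).

left endpoint -1.1030.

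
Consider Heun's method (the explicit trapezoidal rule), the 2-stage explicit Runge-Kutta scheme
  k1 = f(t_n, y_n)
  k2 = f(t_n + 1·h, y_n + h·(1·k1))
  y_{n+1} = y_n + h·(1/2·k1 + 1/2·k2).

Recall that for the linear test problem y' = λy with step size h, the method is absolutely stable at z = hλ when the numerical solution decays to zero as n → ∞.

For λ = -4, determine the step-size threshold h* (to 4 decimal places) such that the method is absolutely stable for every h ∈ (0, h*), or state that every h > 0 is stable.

(-2.0000,0); λ=-4 ⇒ h* = 0.5000.

With y'=λy (z=hλ):
  order 2, 2-stage ⇒ R(z)=1+z+z^2/2
  (e.g. R(-1.66)=0.71780, |R|=0.71780)

Solve |R(x)|<1 on ℝ⁻.
x=-1.66: |R|=0.7178
|R(-1.35)|=0.5613 |R(-0.93)|=0.5025 |R(-0.79)|=0.5221
Bisect:
  x_lo=-2.6972 |R|=1.9402  x_hi=-0.0683 |R|=0.9340
  mid=-1.38277 |R|=0.57326 →hi
  mid=-2.03998 |R|=1.04078 →lo
  mid=-1.71137 |R|=0.75303 →hi
  mid=-1.87568 |R|=0.88341 →hi
  mid=-1.95783 |R|=0.95872 →hi
  mid=-1.99891 |R|=0.99891 →hi
  mid=-2.01944 |R|=1.01963 →lo
  mid=-2.00917 |R|=1.00922 →lo
  mid=-2.00404 |R|=1.00405 →lo
  mid=-2.00147 |R|=1.00147 →lo
  ...
  [-2.00003,-1.99987] ⇒ x*=-2.0000
So |R|<1 on (-2.0000, 0).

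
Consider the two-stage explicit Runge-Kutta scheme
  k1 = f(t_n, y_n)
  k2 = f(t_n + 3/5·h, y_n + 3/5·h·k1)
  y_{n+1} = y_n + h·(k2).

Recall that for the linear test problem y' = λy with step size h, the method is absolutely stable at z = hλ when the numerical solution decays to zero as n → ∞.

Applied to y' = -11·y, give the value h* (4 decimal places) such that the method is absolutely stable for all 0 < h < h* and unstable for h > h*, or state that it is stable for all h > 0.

Set f=λy, z=hλ:
  k1=λy_n ⇒ h·k1=z·y_n;  k2=λ(1+3/5z)y_n ⇒ h·k2=z(1+3/5z)y_n
  y_{n+1}/y_n = 1 + z(1+3/5z) = 1 + z + 3/5z²
  Hence R(z) = 1 + z + 3/5z².

Boundary: |R(x)|=1, x<0.
x=-0.92: |R|=0.5878
R=1: x+3/5x²=0 ⇒ x=−5/3=-1.6667; min R=1−1/(4·3/5)=0.5833>−1
Confirm numerically:
  x=-1.478: |R|=0.83269 <1
  x=-1.221: |R|=0.67350 <1
  x=-0.770: |R|=0.58574 <1
  x=-2.262: |R|=1.80799 >1
  x=-2.161: |R|=1.64095 >1
  x=-1.743: |R|=1.07983 >1
So |R|<1 on (-1.6667, 0).

(-1.6667,0); λ=-11 ⇒ h* = (5/3)/11 = 0.1515.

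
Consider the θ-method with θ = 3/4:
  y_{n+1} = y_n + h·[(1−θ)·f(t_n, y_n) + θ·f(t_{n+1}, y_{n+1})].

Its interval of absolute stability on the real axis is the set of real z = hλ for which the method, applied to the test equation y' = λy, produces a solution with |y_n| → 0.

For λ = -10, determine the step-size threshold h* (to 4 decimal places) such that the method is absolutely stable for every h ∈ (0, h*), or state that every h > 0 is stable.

(−∞, 0) — no finite endpoint. Any h>0 works for λ=-10.

On y'=λy, z=hλ:
  y_{n+1} = y_n + z·[1/4·y_n + 3/4·y_{n+1}] ⇒ (1 − 3/4z)y_{n+1} = (1 + 1/4z)y_n
  R(z) = (1 + 1/4z)/(1 − 3/4z).

Need |R(x)|<1, x<0.
x=-1.04: |R|=0.4157
x=-2: |R|=0.2000
x=-10: |R|=0.1765
x=-100: |R|=0.3158
θ=3/4≥1/2 ⇒ |1+1/4x|<|1−3/4x| ∀x<0 ⇒ interval (−∞,0).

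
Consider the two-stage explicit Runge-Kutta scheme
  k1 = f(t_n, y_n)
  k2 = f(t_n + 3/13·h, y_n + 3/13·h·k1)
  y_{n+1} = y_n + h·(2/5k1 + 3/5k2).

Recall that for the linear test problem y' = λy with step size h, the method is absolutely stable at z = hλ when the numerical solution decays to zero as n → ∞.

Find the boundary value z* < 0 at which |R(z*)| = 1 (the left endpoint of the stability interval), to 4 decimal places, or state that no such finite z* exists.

left endpoint -7.2222.

Test eqn y'=λy, z=hλ:
  k1=λy_n ⇒ h·k1=z·y_n;  k2=λ(1+3/13z)y_n ⇒ h·k2=z(1+3/13z)y_n
  y_{n+1}/y_n = 1 + 2/5z + 3/5z(1+3/13z) = 1 + z + 9/65z²
  ⇒ R(z) = 1 + z + 9/65z².

Need |R(x)|<1, x<0.
x=-1.04: |R|=0.1098
R=1: x+9/65x²=0 ⇒ x=−65/9=-7.2222; min R=1−1/(4·9/65)=-0.8056>−1
Confirm numerically:
  x=-6.038: |R|=0.00995 <1
  x=-4.368: |R|=0.72623 <1
  x=-7.596: |R|=1.39312 >1
  x=-7.296: |R|=1.07453 >1
Interval (-7.2222, 0).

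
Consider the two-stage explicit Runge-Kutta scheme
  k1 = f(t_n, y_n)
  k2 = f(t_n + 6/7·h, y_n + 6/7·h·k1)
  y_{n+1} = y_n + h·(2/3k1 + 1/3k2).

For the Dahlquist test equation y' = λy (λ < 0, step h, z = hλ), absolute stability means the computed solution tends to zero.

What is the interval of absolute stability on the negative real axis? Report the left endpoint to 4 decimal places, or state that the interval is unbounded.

Set f=λy, z=hλ:
  k1=λy_n ⇒ h·k1=z·y_n;  k2=λ(1+6/7z)y_n ⇒ h·k2=z(1+6/7z)y_n
  y_{n+1}/y_n = 1 + 2/3z + 1/3z(1+6/7z) = 1 + z + 2/7z²
  Hence R(z) = 1 + z + 2/7z².

Solve |R(x)|<1 on ℝ⁻.
x=-1.56: |R|=0.1353
R=1: x+2/7x²=0 ⇒ x=−7/2=-3.5000; min R=1−1/(4·2/7)=0.1250>−1
Confirm numerically:
  x=-2.774: |R|=0.42459 <1
  x=-2.554: |R|=0.30969 <1
  x=-1.891: |R|=0.13068 <1
  x=-1.828: |R|=0.12674 <1
  x=-3.917: |R|=1.46668 >1
  x=-3.794: |R|=1.31870 >1
  x=-3.659: |R|=1.16622 >1
Interval (-3.5000, 0).

z∈(-3.5000,0).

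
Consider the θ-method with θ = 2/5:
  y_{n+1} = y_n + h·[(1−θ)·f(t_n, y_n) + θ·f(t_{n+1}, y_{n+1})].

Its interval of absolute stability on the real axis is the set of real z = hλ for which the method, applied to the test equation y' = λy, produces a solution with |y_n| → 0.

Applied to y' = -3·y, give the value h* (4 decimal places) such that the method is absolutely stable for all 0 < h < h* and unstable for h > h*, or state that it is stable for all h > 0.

On y'=λy, z=hλ:
  y_{n+1} = y_n + z·[3/5·y_n + 2/5·y_{n+1}] ⇒ (1 − 2/5z)y_{n+1} = (1 + 3/5z)y_n
  R(z) = (1 + 3/5z)/(1 − 2/5z).

Need |R(x)|<1, x<0.
x=-0.64: |R|=0.4904
R=−1: 1+3/5x = −1+2/5x ⇒ -1/5x=2 ⇒ x=2/(-1/5)=-10.0000
Confirm numerically:
  x=-8.749: |R|=0.94440 <1
  x=-6.810: |R|=0.82868 <1
  x=-5.363: |R|=0.70514 <1
  x=-10.469: |R|=1.01808 >1
  x=-10.393: |R|=1.01524 >1
  x=-10.076: |R|=1.00302 >1
Interval (-10.0000, 0).

(-10.0000,0); λ=-3 ⇒ h* = (10)/3 = 3.3333.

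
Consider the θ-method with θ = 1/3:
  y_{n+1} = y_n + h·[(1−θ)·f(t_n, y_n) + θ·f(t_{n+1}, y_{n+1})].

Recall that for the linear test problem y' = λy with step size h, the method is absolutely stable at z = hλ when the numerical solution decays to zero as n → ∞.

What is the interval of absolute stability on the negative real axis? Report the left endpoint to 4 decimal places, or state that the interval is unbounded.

With y'=λy (z=hλ):
  y_{n+1} = y_n + z·[2/3·y_n + 1/3·y_{n+1}] ⇒ (1 − 1/3z)y_{n+1} = (1 + 2/3z)y_n
  ⇒ R(z) = (1 + 2/3z)/(1 − 1/3z).

Find x<0 with |R(x)|<1.
x=-1.05: |R|=0.2222
R=−1: 1+2/3x = −1+1/3x ⇒ -1/3x=2 ⇒ x=2/(-1/3)=-6.0000
Confirm numerically:
  x=-5.573: |R|=0.95019 <1
  x=-5.516: |R|=0.94317 <1
  x=-5.514: |R|=0.94292 <1
  x=-3.065: |R|=0.51608 <1
  x=-6.583: |R|=1.06084 >1
  x=-6.304: |R|=1.03267 >1
Stable set (-6.0000, 0).

z∈(-6.0000,0).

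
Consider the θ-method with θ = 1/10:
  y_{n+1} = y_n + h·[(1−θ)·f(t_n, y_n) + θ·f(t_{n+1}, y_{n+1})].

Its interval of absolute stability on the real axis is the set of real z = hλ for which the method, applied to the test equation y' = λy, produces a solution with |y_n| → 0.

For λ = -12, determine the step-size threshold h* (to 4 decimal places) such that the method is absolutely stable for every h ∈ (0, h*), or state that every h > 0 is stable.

With y'=λy (z=hλ):
  y_{n+1} = y_n + z·[9/10·y_n + 1/10·y_{n+1}] ⇒ (1 − 1/10z)y_{n+1} = (1 + 9/10z)y_n
  ⇒ R(z) = (1 + 9/10z)/(1 − 1/10z).

Solve |R(x)|<1 on ℝ⁻.
x=-1.79: |R|=0.5182
R=−1: 1+9/10x = −1+1/10x ⇒ -4/5x=2 ⇒ x=2/(-4/5)=-2.5000
Confirm numerically:
  x=-2.033: |R|=0.68952 <1
  x=-1.773: |R|=0.50599 <1
  x=-1.482: |R|=0.29072 <1
  x=-1.240: |R|=0.10320 <1
  x=-3.039: |R|=1.33070 >1
  x=-2.942: |R|=1.27322 >1
Stable set (-2.5000, 0).

(-2.5000,0); λ=-12 ⇒ h* = (5/2)/12 = 0.2083.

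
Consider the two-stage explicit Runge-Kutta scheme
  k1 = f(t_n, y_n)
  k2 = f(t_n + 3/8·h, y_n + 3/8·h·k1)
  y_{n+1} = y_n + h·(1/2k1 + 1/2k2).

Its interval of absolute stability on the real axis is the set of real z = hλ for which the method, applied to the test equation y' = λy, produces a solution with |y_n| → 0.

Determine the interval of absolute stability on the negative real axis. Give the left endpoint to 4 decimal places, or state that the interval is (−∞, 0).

On y'=λy, z=hλ:
  k1=λy_n ⇒ h·k1=z·y_n;  k2=λ(1+3/8z)y_n ⇒ h·k2=z(1+3/8z)y_n
  y_{n+1}/y_n = 1 + 1/2z + 1/2z(1+3/8z) = 1 + z + 3/16z²
  R(z) = 1 + z + 3/16z².

Find x<0 with |R(x)|<1.
x=-1.14: |R|=0.1037
R=1: x+3/16x²=0 ⇒ x=−16/3=-5.3333; min R=1−1/(4·3/16)=-0.3333>−1
Confirm numerically:
  x=-4.764: |R|=0.49144 <1
  x=-4.414: |R|=0.23914 <1
  x=-3.746: |R|=0.11490 <1
  x=-3.391: |R|=0.23496 <1
  x=-5.766: |R|=1.46777 >1
  x=-5.558: |R|=1.23413 >1
  x=-5.515: |R|=1.18785 >1
Interval (-5.3333, 0).

(-5.3333, 0).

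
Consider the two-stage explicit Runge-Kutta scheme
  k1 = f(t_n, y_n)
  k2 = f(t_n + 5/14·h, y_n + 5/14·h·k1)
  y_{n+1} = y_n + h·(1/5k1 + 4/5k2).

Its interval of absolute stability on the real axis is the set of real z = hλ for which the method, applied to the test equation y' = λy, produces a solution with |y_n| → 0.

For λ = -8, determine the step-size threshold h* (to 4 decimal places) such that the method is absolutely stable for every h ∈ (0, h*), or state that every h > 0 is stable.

With y'=λy (z=hλ):
  k1=λy_n ⇒ h·k1=z·y_n;  k2=λ(1+5/14z)y_n ⇒ h·k2=z(1+5/14z)y_n
  y_{n+1}/y_n = 1 + 1/5z + 4/5z(1+5/14z) = 1 + z + 2/7z²
  ⇒ R(z) = 1 + z + 2/7z².

Need |R(x)|<1, x<0.
x=-1.13: |R|=0.2348
R=1: x+2/7x²=0 ⇒ x=−7/2=-3.5000; min R=1−1/(4·2/7)=0.1250>−1
Confirm numerically:
  x=-3.156: |R|=0.68981 <1
  x=-2.255: |R|=0.19786 <1
  x=-1.885: |R|=0.13021 <1
  x=-4.051: |R|=1.63774 >1
  x=-3.731: |R|=1.24625 >1
  x=-3.577: |R|=1.07869 >1
Interval (-3.5000, 0).

(-3.5000,0); λ=-8 ⇒ h* = (7/2)/8 = 0.4375.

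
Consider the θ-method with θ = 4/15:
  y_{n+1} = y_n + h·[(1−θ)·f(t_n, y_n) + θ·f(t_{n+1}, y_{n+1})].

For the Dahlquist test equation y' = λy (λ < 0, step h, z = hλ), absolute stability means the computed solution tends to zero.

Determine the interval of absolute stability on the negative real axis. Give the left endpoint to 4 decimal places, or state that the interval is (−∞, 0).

z∈(-4.2857,0).

Test eqn y'=λy, z=hλ:
  y_{n+1} = y_n + z·[11/15·y_n + 4/15·y_{n+1}] ⇒ (1 − 4/15z)y_{n+1} = (1 + 11/15z)y_n
  R(z) = (1 + 11/15z)/(1 − 4/15z).

Need |R(x)|<1, x<0.
x=-0.9: |R|=0.2742
R=−1: 1+11/15x = −1+4/15x ⇒ -7/15x=2 ⇒ x=2/(-7/15)=-4.2857
Confirm numerically:
  x=-4.243: |R|=0.99065 <1
  x=-2.536: |R|=0.51289 <1
  x=-2.128: |R|=0.35760 <1
  x=-4.868: |R|=1.11824 >1
  x=-4.831: |R|=1.11120 >1
  x=-4.367: |R|=1.01752 >1
Interval (-4.2857, 0).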